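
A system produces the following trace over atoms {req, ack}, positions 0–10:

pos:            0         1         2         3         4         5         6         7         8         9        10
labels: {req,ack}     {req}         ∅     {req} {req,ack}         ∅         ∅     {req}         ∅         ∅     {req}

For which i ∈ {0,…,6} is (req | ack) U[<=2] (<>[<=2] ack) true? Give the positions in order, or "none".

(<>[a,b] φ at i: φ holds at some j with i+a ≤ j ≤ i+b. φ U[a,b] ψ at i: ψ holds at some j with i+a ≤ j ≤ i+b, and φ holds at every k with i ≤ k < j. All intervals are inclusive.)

Evaluate at each i in [0,6]:
  i=0: ✓ (rhs at j=0)
  i=1: ✓ (rhs at j=2; lhs holds on [1,1])
  i=2: ✓ (rhs at j=2)
  i=3: ✓ (rhs at j=3)
  i=4: ✓ (rhs at j=4)
  i=5: ✗ (no rhs in [5,7])
  i=6: ✗ (no rhs in [6,8])

0, 1, 2, 3, 4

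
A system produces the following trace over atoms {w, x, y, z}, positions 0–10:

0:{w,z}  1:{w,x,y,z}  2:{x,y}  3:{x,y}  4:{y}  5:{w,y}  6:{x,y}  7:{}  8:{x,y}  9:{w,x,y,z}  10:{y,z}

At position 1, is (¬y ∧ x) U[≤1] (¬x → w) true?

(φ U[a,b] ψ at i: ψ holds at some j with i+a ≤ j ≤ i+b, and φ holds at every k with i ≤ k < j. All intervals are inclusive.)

Yes

Need some j in [1,2] with (¬x → w), and (¬y ∧ x) at every k in [1,j-1].
  j=1: (¬x → w) holds; no prefix to check → satisfied.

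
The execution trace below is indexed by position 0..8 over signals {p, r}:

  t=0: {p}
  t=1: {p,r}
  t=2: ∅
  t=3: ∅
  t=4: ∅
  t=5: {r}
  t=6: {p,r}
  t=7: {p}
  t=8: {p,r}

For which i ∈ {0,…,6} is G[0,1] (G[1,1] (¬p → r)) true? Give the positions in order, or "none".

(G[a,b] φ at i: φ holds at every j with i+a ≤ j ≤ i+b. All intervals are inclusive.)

Evaluate at each i in [0,6]:
  i=0: ✗ (fails at j=1)
  i=1: ✗ (fails at j=1)
  i=2: ✗ (fails at j=2)
  i=3: ✗ (fails at j=3)
  i=4: ✓ (all of [4,5])
  i=5: ✓ (all of [5,6])
  i=6: ✓ (all of [6,7])

4, 5, 6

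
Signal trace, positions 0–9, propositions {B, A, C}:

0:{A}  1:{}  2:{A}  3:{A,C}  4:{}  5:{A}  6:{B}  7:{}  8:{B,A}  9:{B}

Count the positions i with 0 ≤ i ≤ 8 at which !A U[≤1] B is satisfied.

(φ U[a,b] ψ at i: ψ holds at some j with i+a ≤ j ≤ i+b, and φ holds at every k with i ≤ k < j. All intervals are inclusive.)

3

Evaluate at each i in [0,8]:
  i=0: ✗ (no rhs in [0,1])
  i=1: ✗ (no rhs in [1,2])
  i=2: ✗ (no rhs in [2,3])
  i=3: ✗ (no rhs in [3,4])
  i=4: ✗ (no rhs in [4,5])
  i=5: ✗ (lhs fails at k=5 before rhs at j=6)
  i=6: ✓ (rhs at j=6)
  i=7: ✓ (rhs at j=8; lhs holds on [7,7])
  i=8: ✓ (rhs at j=8)
Positions where it holds: {6, 7, 8} → 3.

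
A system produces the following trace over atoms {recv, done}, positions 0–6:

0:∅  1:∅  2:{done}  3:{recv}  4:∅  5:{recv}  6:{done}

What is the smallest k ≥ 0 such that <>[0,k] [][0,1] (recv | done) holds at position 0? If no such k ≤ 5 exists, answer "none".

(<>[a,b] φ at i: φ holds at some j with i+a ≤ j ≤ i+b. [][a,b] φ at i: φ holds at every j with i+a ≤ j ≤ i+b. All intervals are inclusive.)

Scan j = 0,1,… for [][0,1] (recv | done):
  j=0: fails
  j=1: fails
  j=2: holds
First hit at j=2, so smallest k = 2-0 = 2.

2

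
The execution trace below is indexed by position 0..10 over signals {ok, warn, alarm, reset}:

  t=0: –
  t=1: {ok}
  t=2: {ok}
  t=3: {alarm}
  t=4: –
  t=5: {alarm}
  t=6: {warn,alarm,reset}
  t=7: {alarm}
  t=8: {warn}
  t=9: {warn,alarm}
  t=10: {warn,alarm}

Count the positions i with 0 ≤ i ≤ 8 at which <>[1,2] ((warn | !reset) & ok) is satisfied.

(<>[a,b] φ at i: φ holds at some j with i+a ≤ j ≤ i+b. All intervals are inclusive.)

2

Evaluate at each i in [0,8]:
  i=0: ✓ (witness j=1)
  i=1: ✓ (witness j=2)
  i=2: ✗ (none in [3,4])
  i=3: ✗ (none in [4,5])
  i=4: ✗ (none in [5,6])
  i=5: ✗ (none in [6,7])
  i=6: ✗ (none in [7,8])
  i=7: ✗ (none in [8,9])
  i=8: ✗ (none in [9,10])
Positions where it holds: {0, 1} → 2.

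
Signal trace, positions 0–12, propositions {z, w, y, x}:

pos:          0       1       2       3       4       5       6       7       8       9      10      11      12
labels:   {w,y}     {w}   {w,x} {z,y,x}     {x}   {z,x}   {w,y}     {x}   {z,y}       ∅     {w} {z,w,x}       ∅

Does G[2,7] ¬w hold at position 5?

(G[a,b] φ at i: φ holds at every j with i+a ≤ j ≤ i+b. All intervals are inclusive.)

Does not hold

Check ¬w at every j in [7,12]:
  j=7: true
  j=8: true
  j=9: true
  j=10: false
  j=11: false
  j=12: true
Fails at j=10 → formula fails.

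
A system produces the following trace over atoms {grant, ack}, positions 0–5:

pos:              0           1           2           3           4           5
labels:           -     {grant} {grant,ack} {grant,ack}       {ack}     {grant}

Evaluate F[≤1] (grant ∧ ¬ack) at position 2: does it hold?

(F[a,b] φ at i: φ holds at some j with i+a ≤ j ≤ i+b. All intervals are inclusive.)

Check (grant ∧ ¬ack) at each j in [2,3]:
  j=2: false
  j=3: false
No position in the window satisfies it → formula fails.

False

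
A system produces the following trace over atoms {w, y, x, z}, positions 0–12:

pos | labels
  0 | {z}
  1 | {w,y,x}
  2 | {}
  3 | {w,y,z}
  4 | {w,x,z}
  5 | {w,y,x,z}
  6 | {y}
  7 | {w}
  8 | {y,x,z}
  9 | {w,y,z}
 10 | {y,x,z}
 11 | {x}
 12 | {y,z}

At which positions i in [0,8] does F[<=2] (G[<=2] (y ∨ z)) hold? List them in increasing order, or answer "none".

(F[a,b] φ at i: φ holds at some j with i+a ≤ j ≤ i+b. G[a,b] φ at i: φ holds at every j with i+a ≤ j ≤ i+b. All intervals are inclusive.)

1, 2, 3, 4, 6, 7, 8

Evaluate at each i in [0,8]:
  i=0: ✗ (none in [0,2])
  i=1: ✓ (witness j=3)
  i=2: ✓ (witness j=3)
  i=3: ✓ (witness j=3)
  i=4: ✓ (witness j=4)
  i=5: ✗ (none in [5,7])
  i=6: ✓ (witness j=8)
  i=7: ✓ (witness j=8)
  i=8: ✓ (witness j=8)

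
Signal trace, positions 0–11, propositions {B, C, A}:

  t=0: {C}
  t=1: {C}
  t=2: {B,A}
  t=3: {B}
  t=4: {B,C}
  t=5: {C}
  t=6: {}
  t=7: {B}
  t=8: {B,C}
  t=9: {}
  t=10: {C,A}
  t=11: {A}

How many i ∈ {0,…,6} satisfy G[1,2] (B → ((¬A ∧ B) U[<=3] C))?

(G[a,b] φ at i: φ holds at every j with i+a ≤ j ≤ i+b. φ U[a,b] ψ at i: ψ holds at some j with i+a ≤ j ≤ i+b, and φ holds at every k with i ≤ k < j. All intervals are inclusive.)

5

Evaluate at each i in [0,6]:
  i=0: ✗ (fails at j=2)
  i=1: ✗ (fails at j=2)
  i=2: ✓ (all of [3,4])
  i=3: ✓ (all of [4,5])
  i=4: ✓ (all of [5,6])
  i=5: ✓ (all of [6,7])
  i=6: ✓ (all of [7,8])
Positions where it holds: {2, 3, 4, 5, 6} → 5.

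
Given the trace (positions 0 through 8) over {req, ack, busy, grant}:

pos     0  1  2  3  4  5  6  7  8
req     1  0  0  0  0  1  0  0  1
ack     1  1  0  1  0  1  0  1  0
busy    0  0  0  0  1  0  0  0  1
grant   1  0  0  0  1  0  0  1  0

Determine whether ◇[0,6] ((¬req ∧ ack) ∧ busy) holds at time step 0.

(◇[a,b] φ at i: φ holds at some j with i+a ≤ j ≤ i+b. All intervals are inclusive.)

No

Check ((¬req ∧ ack) ∧ busy) at each j in [0,6]:
  j=0: false
  j=1: false
  j=2: false
  j=3: false
  j=4: false
  j=5: false
  j=6: false
No position in the window satisfies it → formula fails.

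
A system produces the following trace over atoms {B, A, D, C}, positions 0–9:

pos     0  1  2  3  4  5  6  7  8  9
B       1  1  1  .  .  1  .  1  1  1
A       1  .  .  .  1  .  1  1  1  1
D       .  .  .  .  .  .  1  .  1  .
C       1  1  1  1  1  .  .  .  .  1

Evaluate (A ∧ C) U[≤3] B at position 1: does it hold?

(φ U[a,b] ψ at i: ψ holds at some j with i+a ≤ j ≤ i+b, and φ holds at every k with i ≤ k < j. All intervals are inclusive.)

Need some j in [1,4] with B, and (A ∧ C) at every k in [1,j-1].
  j=1: B holds; no prefix to check → satisfied.

True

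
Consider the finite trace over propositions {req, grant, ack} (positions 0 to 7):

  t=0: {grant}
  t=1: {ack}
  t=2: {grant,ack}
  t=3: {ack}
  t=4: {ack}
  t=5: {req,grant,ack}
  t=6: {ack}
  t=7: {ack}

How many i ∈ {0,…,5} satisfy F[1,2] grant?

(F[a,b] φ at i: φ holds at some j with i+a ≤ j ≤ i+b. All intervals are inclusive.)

Evaluate at each i in [0,5]:
  i=0: ✓ (witness j=2)
  i=1: ✓ (witness j=2)
  i=2: ✗ (none in [3,4])
  i=3: ✓ (witness j=5)
  i=4: ✓ (witness j=5)
  i=5: ✗ (none in [6,7])
Positions where it holds: {0, 1, 3, 4} → 4.

4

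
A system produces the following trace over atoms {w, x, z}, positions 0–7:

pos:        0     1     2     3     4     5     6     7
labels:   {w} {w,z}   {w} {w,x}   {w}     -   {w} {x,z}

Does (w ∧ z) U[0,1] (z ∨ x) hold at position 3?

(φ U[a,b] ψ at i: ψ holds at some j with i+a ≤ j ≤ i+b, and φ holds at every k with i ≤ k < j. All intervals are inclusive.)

Yes

Need some j in [3,4] with (z ∨ x), and (w ∧ z) at every k in [3,j-1].
  j=3: (z ∨ x) holds; no prefix to check → satisfied.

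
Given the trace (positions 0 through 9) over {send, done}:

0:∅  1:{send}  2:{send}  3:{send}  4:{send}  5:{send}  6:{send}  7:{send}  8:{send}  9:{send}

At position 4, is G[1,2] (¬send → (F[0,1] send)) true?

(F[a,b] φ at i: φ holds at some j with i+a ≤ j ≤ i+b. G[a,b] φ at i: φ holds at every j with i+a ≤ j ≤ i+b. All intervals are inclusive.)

Yes

Check (¬send → (F[0,1] send)) at every j in [5,6]:
  j=5: antecedent false → ✓
  j=6: antecedent false → ✓
All positions satisfy it → formula holds.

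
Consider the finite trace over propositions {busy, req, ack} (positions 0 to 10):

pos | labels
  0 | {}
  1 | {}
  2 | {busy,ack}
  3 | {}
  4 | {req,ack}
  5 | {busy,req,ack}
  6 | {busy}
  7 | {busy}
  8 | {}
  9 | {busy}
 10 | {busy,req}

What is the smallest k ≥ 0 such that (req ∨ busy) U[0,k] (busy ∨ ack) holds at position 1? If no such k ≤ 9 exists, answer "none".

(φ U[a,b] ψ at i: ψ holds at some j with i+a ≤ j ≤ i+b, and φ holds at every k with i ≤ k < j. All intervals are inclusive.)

Need earliest j ≥ 1 with (busy ∨ ack), and (req ∨ busy) at every k in [1,j-1].
  j=1: rhs fails.
  j=2: rhs holds but lhs fails at k=1.
  j=3: rhs fails.
  j=4: rhs holds but lhs fails at k=1.
  j=5: rhs holds but lhs fails at k=1.
  j=6: rhs holds but lhs fails at k=1.
  j=7: rhs holds but lhs fails at k=1.
  j=8: rhs fails.
  j=9: rhs holds but lhs fails at k=1.
  j=10: rhs holds but lhs fails at k=1.
No witness within the range → none.

none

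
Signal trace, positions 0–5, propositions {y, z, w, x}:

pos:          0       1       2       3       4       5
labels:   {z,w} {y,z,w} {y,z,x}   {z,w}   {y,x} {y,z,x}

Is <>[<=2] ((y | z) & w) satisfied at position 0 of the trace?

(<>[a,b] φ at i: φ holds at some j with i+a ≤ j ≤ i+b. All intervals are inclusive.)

Check ((y | z) & w) at each j in [0,2]:
  j=0: true
  j=1: true
  j=2: false
Found at j=0 → formula holds.

Holds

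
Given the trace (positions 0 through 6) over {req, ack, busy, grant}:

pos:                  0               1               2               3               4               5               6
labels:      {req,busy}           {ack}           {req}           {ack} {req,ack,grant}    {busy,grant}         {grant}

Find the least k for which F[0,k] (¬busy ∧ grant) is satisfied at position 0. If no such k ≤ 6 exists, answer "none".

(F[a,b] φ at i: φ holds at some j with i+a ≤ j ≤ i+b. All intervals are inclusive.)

Scan j = 0,1,… for (¬busy ∧ grant):
  j=0: fails
  j=1: fails
  j=2: fails
  j=3: fails
  j=4: holds
First hit at j=4, so smallest k = 4-0 = 4.

4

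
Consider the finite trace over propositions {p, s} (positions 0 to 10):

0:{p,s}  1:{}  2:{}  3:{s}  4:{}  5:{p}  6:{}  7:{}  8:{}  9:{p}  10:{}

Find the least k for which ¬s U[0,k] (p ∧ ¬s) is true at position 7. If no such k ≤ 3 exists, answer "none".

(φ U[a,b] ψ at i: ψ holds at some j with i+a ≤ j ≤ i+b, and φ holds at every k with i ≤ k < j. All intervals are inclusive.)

2

Need earliest j ≥ 7 with (p ∧ ¬s), and ¬s at every k in [7,j-1].
  j=7: rhs fails.
  j=8: rhs fails.
  j=9: rhs holds; lhs holds on [7,8]. k = 2.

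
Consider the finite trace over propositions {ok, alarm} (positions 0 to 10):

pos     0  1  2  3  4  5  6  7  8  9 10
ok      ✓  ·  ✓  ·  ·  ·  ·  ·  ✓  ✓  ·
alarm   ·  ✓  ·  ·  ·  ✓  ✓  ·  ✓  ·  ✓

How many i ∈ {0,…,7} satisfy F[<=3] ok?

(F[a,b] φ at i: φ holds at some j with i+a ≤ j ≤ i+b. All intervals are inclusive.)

6

Evaluate at each i in [0,7]:
  i=0: ✓ (witness j=0)
  i=1: ✓ (witness j=2)
  i=2: ✓ (witness j=2)
  i=3: ✗ (none in [3,6])
  i=4: ✗ (none in [4,7])
  i=5: ✓ (witness j=8)
  i=6: ✓ (witness j=8)
  i=7: ✓ (witness j=8)
Positions where it holds: {0, 1, 2, 5, 6, 7} → 6.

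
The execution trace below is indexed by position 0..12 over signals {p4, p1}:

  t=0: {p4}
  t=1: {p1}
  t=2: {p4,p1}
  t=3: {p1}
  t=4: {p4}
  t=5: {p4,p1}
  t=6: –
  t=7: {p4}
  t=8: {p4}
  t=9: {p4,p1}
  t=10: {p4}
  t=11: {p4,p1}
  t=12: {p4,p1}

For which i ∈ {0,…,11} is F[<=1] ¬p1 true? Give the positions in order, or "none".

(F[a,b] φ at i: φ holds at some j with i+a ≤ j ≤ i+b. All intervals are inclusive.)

0, 3, 4, 5, 6, 7, 8, 9, 10

Evaluate at each i in [0,11]:
  i=0: ✓ (witness j=0)
  i=1: ✗ (none in [1,2])
  i=2: ✗ (none in [2,3])
  i=3: ✓ (witness j=4)
  i=4: ✓ (witness j=4)
  i=5: ✓ (witness j=6)
  i=6: ✓ (witness j=6)
  i=7: ✓ (witness j=7)
  i=8: ✓ (witness j=8)
  i=9: ✓ (witness j=10)
  i=10: ✓ (witness j=10)
  i=11: ✗ (none in [11,12])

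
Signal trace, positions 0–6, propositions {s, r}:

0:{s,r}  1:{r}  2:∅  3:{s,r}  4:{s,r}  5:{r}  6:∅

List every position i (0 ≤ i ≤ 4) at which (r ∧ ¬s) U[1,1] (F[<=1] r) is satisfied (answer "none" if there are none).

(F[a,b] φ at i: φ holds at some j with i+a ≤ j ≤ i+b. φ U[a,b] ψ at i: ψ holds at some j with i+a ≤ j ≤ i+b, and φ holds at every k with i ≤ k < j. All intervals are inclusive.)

Evaluate at each i in [0,4]:
  i=0: ✗ (lhs fails at k=0 before rhs at j=1)
  i=1: ✓ (rhs at j=2; lhs holds on [1,1])
  i=2: ✗ (lhs fails at k=2 before rhs at j=3)
  i=3: ✗ (lhs fails at k=3 before rhs at j=4)
  i=4: ✗ (lhs fails at k=4 before rhs at j=5)

1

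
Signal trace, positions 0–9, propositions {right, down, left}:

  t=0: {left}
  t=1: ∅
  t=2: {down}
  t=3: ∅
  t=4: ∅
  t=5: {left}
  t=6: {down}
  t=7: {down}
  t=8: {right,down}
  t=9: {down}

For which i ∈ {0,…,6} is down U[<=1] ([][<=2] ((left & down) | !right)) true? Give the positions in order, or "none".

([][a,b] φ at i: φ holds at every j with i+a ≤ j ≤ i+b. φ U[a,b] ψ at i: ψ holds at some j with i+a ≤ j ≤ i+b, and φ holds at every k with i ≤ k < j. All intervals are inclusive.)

0, 1, 2, 3, 4, 5

Evaluate at each i in [0,6]:
  i=0: ✓ (rhs at j=0)
  i=1: ✓ (rhs at j=1)
  i=2: ✓ (rhs at j=2)
  i=3: ✓ (rhs at j=3)
  i=4: ✓ (rhs at j=4)
  i=5: ✓ (rhs at j=5)
  i=6: ✗ (no rhs in [6,7])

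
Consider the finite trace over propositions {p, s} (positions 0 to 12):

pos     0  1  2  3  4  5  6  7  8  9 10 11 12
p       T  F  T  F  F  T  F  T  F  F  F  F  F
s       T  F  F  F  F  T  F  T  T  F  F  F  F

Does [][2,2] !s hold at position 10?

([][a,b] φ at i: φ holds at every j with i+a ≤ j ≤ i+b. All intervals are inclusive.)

Holds

Check !s at every j in [12,12]:
  j=12: true
All positions satisfy it → formula holds.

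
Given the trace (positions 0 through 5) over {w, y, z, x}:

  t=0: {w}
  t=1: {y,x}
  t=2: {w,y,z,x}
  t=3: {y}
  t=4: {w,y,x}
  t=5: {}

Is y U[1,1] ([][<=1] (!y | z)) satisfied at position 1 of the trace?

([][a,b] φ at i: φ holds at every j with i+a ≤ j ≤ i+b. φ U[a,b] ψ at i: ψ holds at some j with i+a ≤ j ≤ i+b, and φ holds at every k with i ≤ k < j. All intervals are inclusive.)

Need some j in [2,2] with [][<=1] (!y | z), and y at every k in [1,j-1].
  j=2: [][<=1] (!y | z) — fails at 3.
No j in the window works → until fails.

Does not hold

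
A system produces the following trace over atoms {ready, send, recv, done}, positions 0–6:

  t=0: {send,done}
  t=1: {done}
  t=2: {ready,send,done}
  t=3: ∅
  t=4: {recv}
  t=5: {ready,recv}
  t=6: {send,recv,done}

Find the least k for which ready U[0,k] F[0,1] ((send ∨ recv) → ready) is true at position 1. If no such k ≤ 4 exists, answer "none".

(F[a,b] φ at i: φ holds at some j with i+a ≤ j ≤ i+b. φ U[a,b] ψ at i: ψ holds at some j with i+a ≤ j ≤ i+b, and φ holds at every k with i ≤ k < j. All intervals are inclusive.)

Need earliest j ≥ 1 with F[0,1] ((send ∨ recv) → ready), and ready at every k in [1,j-1].
  j=1: rhs holds (empty prefix). k = 0.

0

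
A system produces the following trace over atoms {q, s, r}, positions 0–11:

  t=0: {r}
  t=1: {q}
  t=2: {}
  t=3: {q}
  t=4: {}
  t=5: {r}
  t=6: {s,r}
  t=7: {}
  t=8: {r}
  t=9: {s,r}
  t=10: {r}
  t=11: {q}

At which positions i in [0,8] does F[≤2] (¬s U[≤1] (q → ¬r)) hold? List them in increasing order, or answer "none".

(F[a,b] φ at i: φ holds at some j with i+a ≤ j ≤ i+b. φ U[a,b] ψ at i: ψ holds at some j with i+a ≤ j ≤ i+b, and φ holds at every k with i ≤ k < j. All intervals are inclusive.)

Evaluate at each i in [0,8]:
  i=0: ✓ (witness j=0)
  i=1: ✓ (witness j=1)
  i=2: ✓ (witness j=2)
  i=3: ✓ (witness j=3)
  i=4: ✓ (witness j=4)
  i=5: ✓ (witness j=5)
  i=6: ✓ (witness j=6)
  i=7: ✓ (witness j=7)
  i=8: ✓ (witness j=8)

0, 1, 2, 3, 4, 5, 6, 7, 8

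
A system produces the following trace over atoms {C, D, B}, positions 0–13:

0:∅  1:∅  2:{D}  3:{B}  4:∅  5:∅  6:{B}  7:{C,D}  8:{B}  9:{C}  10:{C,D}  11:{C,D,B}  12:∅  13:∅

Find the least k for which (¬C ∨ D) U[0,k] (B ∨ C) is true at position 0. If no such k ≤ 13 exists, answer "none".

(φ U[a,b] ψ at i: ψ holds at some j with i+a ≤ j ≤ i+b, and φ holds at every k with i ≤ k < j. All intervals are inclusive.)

3

Need earliest j ≥ 0 with (B ∨ C), and (¬C ∨ D) at every k in [0,j-1].
  j=0: rhs fails.
  j=1: rhs fails.
  j=2: rhs fails.
  j=3: rhs holds; lhs holds on [0,2]. k = 3.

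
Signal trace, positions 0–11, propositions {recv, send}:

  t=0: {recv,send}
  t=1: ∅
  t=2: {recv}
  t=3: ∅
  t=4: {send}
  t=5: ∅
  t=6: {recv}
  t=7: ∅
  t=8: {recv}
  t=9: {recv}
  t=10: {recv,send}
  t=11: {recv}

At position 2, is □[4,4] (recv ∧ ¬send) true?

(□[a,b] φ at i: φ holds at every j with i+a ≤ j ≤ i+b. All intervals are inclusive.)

Check (recv ∧ ¬send) at every j in [6,6]:
  j=6: true
All positions satisfy it → formula holds.

True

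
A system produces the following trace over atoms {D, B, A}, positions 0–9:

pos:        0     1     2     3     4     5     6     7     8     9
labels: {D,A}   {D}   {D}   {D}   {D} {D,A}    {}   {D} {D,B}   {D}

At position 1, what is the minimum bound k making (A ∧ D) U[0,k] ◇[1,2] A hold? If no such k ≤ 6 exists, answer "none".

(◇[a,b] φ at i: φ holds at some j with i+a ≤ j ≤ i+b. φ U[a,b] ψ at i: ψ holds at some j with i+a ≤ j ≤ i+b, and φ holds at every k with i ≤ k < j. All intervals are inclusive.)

none

Need earliest j ≥ 1 with ◇[1,2] A, and (A ∧ D) at every k in [1,j-1].
  j=1: rhs fails.
  j=2: rhs fails.
  j=3: rhs holds but lhs fails at k=1.
  j=4: rhs holds but lhs fails at k=1.
  j=5: rhs fails.
  j=6: rhs fails.
  j=7: rhs fails.
No witness within the range → none.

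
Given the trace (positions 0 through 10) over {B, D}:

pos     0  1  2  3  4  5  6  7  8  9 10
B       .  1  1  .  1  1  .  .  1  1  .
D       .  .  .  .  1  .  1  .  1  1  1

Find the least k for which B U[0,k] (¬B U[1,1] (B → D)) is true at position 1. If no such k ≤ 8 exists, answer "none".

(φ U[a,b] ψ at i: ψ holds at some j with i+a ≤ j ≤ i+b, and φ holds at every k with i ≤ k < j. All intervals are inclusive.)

Need earliest j ≥ 1 with (¬B U[1,1] (B → D)), and B at every k in [1,j-1].
  j=1: rhs fails.
  j=2: rhs fails.
  j=3: rhs holds; lhs holds on [1,2]. k = 2.

2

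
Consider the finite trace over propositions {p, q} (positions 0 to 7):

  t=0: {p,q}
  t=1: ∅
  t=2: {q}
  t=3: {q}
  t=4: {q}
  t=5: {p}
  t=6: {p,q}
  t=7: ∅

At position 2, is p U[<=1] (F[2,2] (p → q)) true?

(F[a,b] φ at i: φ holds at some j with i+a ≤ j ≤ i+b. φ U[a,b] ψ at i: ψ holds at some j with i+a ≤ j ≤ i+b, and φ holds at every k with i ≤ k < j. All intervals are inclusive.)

True

Need some j in [2,3] with F[2,2] (p → q), and p at every k in [2,j-1].
  j=2: F[2,2] (p → q) holds; no prefix to check → satisfied.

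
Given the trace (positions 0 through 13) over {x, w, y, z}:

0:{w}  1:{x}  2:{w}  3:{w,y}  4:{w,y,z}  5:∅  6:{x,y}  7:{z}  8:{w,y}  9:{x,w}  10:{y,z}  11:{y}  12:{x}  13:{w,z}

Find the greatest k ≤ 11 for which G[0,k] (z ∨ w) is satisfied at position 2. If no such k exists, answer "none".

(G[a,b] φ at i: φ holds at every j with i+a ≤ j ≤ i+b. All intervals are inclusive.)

(z ∨ w) must hold from j=2 onward; find where it first fails.
  j=2: holds
  j=3: holds
  j=4: holds
  j=5: fails
Holds on [2,4], so largest k = 2.

2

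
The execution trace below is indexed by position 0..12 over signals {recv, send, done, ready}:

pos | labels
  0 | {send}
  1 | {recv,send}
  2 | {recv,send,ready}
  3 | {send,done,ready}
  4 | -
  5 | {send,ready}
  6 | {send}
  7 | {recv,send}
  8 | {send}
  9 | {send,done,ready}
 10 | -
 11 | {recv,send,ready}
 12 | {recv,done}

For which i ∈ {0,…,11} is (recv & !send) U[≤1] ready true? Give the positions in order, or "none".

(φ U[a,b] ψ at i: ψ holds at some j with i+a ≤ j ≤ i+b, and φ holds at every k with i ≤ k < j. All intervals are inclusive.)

Evaluate at each i in [0,11]:
  i=0: ✗ (no rhs in [0,1])
  i=1: ✗ (lhs fails at k=1 before rhs at j=2)
  i=2: ✓ (rhs at j=2)
  i=3: ✓ (rhs at j=3)
  i=4: ✗ (lhs fails at k=4 before rhs at j=5)
  i=5: ✓ (rhs at j=5)
  i=6: ✗ (no rhs in [6,7])
  i=7: ✗ (no rhs in [7,8])
  i=8: ✗ (lhs fails at k=8 before rhs at j=9)
  i=9: ✓ (rhs at j=9)
  i=10: ✗ (lhs fails at k=10 before rhs at j=11)
  i=11: ✓ (rhs at j=11)

2, 3, 5, 9, 11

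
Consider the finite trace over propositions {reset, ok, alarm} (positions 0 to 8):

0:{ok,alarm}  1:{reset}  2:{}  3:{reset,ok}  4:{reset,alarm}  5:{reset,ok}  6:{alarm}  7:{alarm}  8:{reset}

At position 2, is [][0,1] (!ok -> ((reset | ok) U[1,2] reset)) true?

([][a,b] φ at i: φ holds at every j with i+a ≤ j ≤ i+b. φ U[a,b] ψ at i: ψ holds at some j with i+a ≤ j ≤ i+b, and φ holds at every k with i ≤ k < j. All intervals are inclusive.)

No

Check (!ok -> ((reset | ok) U[1,2] reset)) at every j in [2,3]:
  j=2: antecedent true; consequent fails → ✗
  j=3: antecedent false → ✓
Fails at j=2 → formula fails.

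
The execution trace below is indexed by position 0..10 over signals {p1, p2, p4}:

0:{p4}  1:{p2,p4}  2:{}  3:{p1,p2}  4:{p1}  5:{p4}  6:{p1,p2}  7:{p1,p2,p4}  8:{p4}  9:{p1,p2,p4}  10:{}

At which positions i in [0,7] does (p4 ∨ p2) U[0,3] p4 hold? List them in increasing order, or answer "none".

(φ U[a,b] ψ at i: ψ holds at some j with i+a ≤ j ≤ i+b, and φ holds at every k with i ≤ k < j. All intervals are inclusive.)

0, 1, 5, 6, 7

Evaluate at each i in [0,7]:
  i=0: ✓ (rhs at j=0)
  i=1: ✓ (rhs at j=1)
  i=2: ✗ (lhs fails at k=2 before rhs at j=5)
  i=3: ✗ (lhs fails at k=4 before rhs at j=5)
  i=4: ✗ (lhs fails at k=4 before rhs at j=5)
  i=5: ✓ (rhs at j=5)
  i=6: ✓ (rhs at j=7; lhs holds on [6,6])
  i=7: ✓ (rhs at j=7)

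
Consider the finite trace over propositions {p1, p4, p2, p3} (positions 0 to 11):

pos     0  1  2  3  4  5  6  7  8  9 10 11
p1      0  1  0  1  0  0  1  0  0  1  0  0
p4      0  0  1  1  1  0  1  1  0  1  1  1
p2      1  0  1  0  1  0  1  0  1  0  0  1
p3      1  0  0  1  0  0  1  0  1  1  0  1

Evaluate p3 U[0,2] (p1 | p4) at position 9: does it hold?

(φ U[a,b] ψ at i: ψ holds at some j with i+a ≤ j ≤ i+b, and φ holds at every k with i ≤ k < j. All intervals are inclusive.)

Holds

Need some j in [9,11] with (p1 | p4), and p3 at every k in [9,j-1].
  j=9: (p1 | p4) holds; no prefix to check → satisfied.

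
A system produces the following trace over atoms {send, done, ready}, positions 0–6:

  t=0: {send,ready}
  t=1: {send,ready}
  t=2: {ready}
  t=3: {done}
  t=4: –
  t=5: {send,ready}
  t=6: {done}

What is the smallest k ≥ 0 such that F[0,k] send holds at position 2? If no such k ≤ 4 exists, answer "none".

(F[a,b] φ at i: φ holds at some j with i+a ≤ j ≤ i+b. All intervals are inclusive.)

3

Scan j = 2,3,… for send:
  j=2: fails
  j=3: fails
  j=4: fails
  j=5: holds
First hit at j=5, so smallest k = 5-2 = 3.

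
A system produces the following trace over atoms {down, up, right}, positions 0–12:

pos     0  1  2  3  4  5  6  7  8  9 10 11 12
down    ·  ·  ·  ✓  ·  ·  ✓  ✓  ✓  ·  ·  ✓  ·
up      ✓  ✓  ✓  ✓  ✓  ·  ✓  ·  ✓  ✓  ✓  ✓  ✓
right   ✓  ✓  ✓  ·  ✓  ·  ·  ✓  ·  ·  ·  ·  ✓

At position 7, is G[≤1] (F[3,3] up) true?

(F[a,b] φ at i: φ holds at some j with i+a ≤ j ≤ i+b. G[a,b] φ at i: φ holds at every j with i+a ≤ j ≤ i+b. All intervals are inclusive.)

Check F[3,3] up at every j in [7,8]:
  j=7: holds (witness at 10)
  j=8: holds (witness at 11)
All positions satisfy it → formula holds.

Holds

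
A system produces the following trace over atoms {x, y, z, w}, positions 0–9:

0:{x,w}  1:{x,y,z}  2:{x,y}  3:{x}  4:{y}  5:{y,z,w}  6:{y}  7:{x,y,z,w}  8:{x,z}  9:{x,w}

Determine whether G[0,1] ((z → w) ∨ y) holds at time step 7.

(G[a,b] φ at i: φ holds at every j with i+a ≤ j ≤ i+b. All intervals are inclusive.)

Check ((z → w) ∨ y) at every j in [7,8]:
  j=7: true
  j=8: false
Fails at j=8 → formula fails.

Does not hold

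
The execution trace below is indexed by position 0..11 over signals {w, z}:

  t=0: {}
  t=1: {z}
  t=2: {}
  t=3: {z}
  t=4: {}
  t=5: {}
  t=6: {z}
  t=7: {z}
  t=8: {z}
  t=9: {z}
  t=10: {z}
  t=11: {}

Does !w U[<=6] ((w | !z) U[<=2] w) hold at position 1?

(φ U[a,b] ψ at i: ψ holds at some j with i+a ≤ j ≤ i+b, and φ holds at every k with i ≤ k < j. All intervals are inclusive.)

Need some j in [1,7] with ((w | !z) U[<=2] w), and !w at every k in [1,j-1].
  j=1: ((w | !z) U[<=2] w) — fails.
  j=2: ((w | !z) U[<=2] w) — fails.
  j=3: ((w | !z) U[<=2] w) — fails.
  j=4: ((w | !z) U[<=2] w) — fails.
  j=5: ((w | !z) U[<=2] w) — fails.
  j=6: ((w | !z) U[<=2] w) — fails.
  j=7: ((w | !z) U[<=2] w) — fails.
No j in the window works → until fails.

False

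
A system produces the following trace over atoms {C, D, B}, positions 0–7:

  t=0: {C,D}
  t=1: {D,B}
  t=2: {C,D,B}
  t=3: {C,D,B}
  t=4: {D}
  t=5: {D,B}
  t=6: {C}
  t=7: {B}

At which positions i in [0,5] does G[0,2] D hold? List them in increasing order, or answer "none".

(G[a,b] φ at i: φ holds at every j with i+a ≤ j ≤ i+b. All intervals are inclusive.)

0, 1, 2, 3

Evaluate at each i in [0,5]:
  i=0: ✓ (all of [0,2])
  i=1: ✓ (all of [1,3])
  i=2: ✓ (all of [2,4])
  i=3: ✓ (all of [3,5])
  i=4: ✗ (fails at j=6)
  i=5: ✗ (fails at j=6)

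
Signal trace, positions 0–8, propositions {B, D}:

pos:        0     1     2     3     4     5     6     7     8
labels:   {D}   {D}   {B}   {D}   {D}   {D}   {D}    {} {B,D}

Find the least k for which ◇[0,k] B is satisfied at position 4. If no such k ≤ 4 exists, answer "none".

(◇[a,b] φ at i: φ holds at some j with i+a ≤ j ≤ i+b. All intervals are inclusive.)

4

Scan j = 4,5,… for B:
  j=4: fails
  j=5: fails
  j=6: fails
  j=7: fails
  j=8: holds
First hit at j=8, so smallest k = 8-4 = 4.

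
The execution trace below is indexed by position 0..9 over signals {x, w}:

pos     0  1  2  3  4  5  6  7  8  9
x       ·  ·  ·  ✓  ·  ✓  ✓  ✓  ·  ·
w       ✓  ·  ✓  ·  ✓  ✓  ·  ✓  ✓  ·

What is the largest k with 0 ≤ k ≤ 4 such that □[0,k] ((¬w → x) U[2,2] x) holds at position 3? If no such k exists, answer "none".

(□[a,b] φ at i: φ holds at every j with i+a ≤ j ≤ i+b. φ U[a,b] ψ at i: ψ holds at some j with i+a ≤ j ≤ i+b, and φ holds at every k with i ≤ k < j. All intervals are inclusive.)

2

((¬w → x) U[2,2] x) must hold from j=3 onward; find where it first fails.
  j=3: holds
  j=4: holds
  j=5: holds
  j=6: fails
Holds on [3,5], so largest k = 2.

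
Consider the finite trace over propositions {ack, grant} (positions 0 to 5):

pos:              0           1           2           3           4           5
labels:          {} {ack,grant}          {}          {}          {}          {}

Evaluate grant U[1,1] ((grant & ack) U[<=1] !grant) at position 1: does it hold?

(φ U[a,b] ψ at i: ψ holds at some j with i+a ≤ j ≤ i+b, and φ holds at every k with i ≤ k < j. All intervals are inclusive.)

Holds

Need some j in [2,2] with ((grant & ack) U[<=1] !grant), and grant at every k in [1,j-1].
  j=2: ((grant & ack) U[<=1] !grant) holds; grant holds at every k in [1,1] → satisfied.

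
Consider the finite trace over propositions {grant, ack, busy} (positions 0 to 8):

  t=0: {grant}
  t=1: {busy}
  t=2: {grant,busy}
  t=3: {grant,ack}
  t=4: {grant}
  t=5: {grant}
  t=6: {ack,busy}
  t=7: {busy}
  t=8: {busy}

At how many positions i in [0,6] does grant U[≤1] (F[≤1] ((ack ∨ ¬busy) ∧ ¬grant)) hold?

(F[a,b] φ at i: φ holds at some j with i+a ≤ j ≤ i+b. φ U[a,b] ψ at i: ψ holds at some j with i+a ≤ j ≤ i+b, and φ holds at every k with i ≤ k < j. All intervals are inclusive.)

3

Evaluate at each i in [0,6]:
  i=0: ✗ (no rhs in [0,1])
  i=1: ✗ (no rhs in [1,2])
  i=2: ✗ (no rhs in [2,3])
  i=3: ✗ (no rhs in [3,4])
  i=4: ✓ (rhs at j=5; lhs holds on [4,4])
  i=5: ✓ (rhs at j=5)
  i=6: ✓ (rhs at j=6)
Positions where it holds: {4, 5, 6} → 3.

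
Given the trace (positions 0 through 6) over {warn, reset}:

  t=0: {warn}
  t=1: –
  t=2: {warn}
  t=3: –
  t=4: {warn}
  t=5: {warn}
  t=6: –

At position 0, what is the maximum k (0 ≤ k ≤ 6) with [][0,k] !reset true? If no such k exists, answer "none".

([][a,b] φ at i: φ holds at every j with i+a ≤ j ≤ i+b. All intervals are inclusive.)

!reset must hold from j=0 onward; find where it first fails.
  j=0: holds
  j=1: holds
  j=2: holds
  j=3: holds
  j=4: holds
  j=5: holds
  j=6: holds
Holds through j=6; largest k = 6.

6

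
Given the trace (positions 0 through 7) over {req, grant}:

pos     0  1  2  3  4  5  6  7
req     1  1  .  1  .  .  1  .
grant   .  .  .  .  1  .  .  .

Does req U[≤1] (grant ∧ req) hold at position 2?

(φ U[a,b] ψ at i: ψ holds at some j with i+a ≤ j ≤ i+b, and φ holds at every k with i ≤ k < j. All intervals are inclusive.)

False

Need some j in [2,3] with (grant ∧ req), and req at every k in [2,j-1].
  j=2: (grant ∧ req) false.
  j=3: (grant ∧ req) false.
No j in the window works → until fails.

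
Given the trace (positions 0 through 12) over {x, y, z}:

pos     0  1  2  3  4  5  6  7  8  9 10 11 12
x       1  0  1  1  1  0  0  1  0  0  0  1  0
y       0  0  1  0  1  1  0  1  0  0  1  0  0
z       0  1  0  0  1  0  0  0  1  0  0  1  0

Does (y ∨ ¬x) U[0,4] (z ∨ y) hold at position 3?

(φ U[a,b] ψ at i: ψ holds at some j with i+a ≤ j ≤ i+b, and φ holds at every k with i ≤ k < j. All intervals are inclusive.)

Does not hold

Need some j in [3,7] with (z ∨ y), and (y ∨ ¬x) at every k in [3,j-1].
  j=3: (z ∨ y) false.
  j=4: (z ∨ y) holds, but (y ∨ ¬x) fails at k=3 → not this j.
  j=5: (z ∨ y) holds, but (y ∨ ¬x) fails at k=3 → not this j.
  j=6: (z ∨ y) false.
  j=7: (z ∨ y) holds, but (y ∨ ¬x) fails at k=3 → not this j.
No j in the window works → until fails.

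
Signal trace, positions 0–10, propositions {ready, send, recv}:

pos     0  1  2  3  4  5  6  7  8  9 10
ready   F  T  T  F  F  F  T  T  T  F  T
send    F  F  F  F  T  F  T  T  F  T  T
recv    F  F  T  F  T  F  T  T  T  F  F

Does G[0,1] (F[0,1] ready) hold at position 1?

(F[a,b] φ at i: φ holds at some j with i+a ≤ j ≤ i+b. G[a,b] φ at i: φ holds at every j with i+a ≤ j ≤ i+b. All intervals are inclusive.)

Check F[0,1] ready at every j in [1,2]:
  j=1: holds (witness at 1)
  j=2: holds (witness at 2)
All positions satisfy it → formula holds.

Holds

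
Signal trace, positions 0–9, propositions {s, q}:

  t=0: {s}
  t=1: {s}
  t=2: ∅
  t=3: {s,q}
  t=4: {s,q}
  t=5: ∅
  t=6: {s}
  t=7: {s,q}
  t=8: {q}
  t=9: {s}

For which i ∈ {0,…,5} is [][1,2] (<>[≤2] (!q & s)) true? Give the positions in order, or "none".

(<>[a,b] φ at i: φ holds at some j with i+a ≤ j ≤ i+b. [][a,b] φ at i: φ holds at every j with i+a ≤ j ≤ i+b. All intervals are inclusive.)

3, 4, 5

Evaluate at each i in [0,5]:
  i=0: ✗ (fails at j=2)
  i=1: ✗ (fails at j=2)
  i=2: ✗ (fails at j=3)
  i=3: ✓ (all of [4,5])
  i=4: ✓ (all of [5,6])
  i=5: ✓ (all of [6,7])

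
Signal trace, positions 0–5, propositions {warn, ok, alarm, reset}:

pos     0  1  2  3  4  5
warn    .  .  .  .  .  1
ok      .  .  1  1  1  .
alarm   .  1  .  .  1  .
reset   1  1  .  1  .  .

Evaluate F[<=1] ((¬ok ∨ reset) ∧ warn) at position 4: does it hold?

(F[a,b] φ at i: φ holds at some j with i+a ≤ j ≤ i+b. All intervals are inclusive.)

Holds

Check ((¬ok ∨ reset) ∧ warn) at each j in [4,5]:
  j=4: false
  j=5: true
Found at j=5 → formula holds.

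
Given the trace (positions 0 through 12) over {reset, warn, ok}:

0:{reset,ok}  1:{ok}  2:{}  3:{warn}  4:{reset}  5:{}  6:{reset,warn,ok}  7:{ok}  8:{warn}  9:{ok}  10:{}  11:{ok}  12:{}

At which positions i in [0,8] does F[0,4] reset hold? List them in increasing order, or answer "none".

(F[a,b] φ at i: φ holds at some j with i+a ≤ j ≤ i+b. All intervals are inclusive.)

0, 1, 2, 3, 4, 5, 6

Evaluate at each i in [0,8]:
  i=0: ✓ (witness j=0)
  i=1: ✓ (witness j=4)
  i=2: ✓ (witness j=4)
  i=3: ✓ (witness j=4)
  i=4: ✓ (witness j=4)
  i=5: ✓ (witness j=6)
  i=6: ✓ (witness j=6)
  i=7: ✗ (none in [7,11])
  i=8: ✗ (none in [8,12])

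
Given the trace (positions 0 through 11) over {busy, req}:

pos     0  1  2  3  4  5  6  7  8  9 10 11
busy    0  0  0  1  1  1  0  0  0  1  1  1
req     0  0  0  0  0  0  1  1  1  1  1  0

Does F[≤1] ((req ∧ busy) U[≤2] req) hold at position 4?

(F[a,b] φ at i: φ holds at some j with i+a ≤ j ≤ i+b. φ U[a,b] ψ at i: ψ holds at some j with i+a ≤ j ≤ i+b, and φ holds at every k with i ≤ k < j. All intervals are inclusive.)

No

Check ((req ∧ busy) U[≤2] req) at each j in [4,5]:
  j=4: fails
  j=5: fails
No position in the window satisfies it → formula fails.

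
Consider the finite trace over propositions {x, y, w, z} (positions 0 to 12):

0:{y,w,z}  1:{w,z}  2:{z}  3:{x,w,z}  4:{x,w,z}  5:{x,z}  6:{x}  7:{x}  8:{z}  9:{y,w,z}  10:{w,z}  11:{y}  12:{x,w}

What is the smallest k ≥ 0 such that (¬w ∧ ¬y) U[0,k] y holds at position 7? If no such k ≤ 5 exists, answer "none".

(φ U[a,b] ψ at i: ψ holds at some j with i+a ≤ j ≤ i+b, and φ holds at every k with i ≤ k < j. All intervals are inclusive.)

2

Need earliest j ≥ 7 with y, and (¬w ∧ ¬y) at every k in [7,j-1].
  j=7: rhs fails.
  j=8: rhs fails.
  j=9: rhs holds; lhs holds on [7,8]. k = 2.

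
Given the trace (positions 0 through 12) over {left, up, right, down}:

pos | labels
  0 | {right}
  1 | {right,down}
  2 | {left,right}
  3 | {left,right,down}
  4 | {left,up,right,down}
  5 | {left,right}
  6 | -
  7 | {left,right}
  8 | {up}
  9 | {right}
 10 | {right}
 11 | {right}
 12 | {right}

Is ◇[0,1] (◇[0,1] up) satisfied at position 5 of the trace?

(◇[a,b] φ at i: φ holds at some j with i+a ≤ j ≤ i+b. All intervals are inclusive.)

Check ◇[0,1] up at each j in [5,6]:
  j=5: fails (none in [5,6])
  j=6: fails (none in [6,7])
No position in the window satisfies it → formula fails.

No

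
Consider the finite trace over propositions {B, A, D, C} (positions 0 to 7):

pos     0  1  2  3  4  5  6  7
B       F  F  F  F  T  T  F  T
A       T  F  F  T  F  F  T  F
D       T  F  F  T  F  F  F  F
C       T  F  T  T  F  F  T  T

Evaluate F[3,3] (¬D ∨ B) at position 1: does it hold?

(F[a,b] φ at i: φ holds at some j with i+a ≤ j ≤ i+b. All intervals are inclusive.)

Yes

Check (¬D ∨ B) at each j in [4,4]:
  j=4: true
Found at j=4 → formula holds.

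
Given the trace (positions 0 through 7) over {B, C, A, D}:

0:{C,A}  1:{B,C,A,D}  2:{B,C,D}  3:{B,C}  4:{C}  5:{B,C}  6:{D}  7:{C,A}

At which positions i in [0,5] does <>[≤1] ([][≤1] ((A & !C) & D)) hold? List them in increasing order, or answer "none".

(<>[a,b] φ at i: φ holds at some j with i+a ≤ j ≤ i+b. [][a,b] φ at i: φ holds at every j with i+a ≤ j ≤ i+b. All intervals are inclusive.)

none

Evaluate at each i in [0,5]:
  i=0: ✗ (none in [0,1])
  i=1: ✗ (none in [1,2])
  i=2: ✗ (none in [2,3])
  i=3: ✗ (none in [3,4])
  i=4: ✗ (none in [4,5])
  i=5: ✗ (none in [5,6])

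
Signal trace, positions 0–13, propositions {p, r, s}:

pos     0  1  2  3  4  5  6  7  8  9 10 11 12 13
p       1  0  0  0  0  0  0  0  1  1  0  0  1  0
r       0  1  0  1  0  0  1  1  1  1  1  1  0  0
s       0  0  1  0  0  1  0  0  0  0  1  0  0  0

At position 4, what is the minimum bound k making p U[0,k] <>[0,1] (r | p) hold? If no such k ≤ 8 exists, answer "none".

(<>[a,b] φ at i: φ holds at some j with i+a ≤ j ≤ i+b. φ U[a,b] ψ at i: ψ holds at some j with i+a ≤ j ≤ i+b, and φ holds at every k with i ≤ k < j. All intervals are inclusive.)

Need earliest j ≥ 4 with <>[0,1] (r | p), and p at every k in [4,j-1].
  j=4: rhs fails.
  j=5: rhs holds but lhs fails at k=4.
  j=6: rhs holds but lhs fails at k=4.
  j=7: rhs holds but lhs fails at k=4.
  j=8: rhs holds but lhs fails at k=4.
  j=9: rhs holds but lhs fails at k=4.
  j=10: rhs holds but lhs fails at k=4.
  j=11: rhs holds but lhs fails at k=4.
  j=12: rhs holds but lhs fails at k=4.
No witness within the range → none.

none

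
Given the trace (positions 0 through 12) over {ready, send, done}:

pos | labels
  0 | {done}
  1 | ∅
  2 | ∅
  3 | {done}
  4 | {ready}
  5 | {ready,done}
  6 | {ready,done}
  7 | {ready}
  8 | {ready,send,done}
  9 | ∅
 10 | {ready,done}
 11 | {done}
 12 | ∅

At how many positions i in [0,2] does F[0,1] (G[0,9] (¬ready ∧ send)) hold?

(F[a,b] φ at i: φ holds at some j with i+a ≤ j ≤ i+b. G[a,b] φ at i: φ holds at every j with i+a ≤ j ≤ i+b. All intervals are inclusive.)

Evaluate at each i in [0,2]:
  i=0: ✗ (none in [0,1])
  i=1: ✗ (none in [1,2])
  i=2: ✗ (none in [2,3])
Positions where it holds: {} → 0.

0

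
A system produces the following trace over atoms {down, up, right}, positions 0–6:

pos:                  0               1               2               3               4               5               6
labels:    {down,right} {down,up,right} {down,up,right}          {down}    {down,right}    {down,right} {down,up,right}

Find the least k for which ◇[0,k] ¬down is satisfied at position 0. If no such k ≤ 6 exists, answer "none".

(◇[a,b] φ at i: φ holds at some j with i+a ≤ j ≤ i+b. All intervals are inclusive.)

Scan j = 0,1,… for ¬down:
  j=0: fails
  j=1: fails
  j=2: fails
  j=3: fails
  j=4: fails
  j=5: fails
  j=6: fails
No j in [0,6] satisfies it → none.

none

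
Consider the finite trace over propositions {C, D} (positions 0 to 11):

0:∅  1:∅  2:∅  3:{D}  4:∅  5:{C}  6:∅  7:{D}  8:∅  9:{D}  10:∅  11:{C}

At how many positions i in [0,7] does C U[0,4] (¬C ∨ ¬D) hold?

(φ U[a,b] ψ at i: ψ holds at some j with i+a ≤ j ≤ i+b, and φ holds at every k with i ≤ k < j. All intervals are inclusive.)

8

Evaluate at each i in [0,7]:
  i=0: ✓ (rhs at j=0)
  i=1: ✓ (rhs at j=1)
  i=2: ✓ (rhs at j=2)
  i=3: ✓ (rhs at j=3)
  i=4: ✓ (rhs at j=4)
  i=5: ✓ (rhs at j=5)
  i=6: ✓ (rhs at j=6)
  i=7: ✓ (rhs at j=7)
Positions where it holds: {0, 1, 2, 3, 4, 5, 6, 7} → 8.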